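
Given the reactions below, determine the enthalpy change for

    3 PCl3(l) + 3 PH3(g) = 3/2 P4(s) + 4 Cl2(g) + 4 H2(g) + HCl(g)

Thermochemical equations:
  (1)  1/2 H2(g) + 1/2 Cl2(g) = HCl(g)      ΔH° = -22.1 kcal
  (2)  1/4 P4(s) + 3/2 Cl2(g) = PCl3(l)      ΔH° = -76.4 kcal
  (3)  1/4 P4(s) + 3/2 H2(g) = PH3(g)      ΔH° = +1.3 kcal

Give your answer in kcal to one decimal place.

ΔH° = 203.2 kcal

(1) as written (HCl(g) already on the product side): -22.1 kcal
(2) reversed and × 3 (reverse to put PCl3(l) on the reactant side; ×3 to match 3 PCl3(l) in the target): (-3)·(-76.4) = +229.2 kcal
(3) reversed and × 3 (PH3(g) must end up as a reactant; scale by 3 for the 3 PH3(g)): (-3)·(+1.3) = -3.9 kcal
Combining the equations, ΔH° = (-22.1) + (+229.2) + (-3.9) = 203.2 kcal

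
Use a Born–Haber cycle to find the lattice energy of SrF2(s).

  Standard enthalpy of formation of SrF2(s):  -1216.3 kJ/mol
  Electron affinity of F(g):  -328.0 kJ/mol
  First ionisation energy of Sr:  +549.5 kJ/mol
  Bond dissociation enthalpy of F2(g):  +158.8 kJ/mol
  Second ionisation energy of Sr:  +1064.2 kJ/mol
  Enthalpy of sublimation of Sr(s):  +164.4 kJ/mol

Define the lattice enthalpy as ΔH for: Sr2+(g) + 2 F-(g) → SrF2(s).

ΔHf° = 1·ΔHsub + 1·(ΣIE) + 1·D(F2) + 2·EA + U
-1216.3 = 1·(+164.4) + 1·(+1613.7) + 1·(+158.8) + 2·(-328.0) + U
U = -1216.3 − (+1280.9) = -2497.2 kJ/mol

U = -2497.2 kJ/mol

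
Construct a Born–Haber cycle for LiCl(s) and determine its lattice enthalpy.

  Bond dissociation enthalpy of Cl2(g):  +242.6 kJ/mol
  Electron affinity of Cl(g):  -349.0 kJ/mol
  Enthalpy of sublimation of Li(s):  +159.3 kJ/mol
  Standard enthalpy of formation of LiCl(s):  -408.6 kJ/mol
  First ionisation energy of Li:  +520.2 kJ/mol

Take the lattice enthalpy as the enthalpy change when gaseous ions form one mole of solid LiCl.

U = -860.4 kJ/mol

ΔHf° = 1·ΔHsub + 1·(ΣIE) + 1/2·D(Cl2) + 1·EA + U
-408.6 = 1·(+159.3) + 1·(+520.2) + 1/2·(+242.6) + 1·(-349.0) + U
U = -408.6 − (+451.8) = -860.4 kJ/mol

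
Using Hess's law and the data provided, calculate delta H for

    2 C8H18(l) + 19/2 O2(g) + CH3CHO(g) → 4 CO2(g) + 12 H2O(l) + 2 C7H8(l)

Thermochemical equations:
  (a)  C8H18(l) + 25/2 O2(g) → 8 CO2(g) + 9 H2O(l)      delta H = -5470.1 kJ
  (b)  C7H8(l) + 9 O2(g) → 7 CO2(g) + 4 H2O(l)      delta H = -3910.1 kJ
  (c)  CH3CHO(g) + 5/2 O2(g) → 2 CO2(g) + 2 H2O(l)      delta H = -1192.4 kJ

(a) × 2 (scale by 2 for the 2 C8H18(l)): (2)·(-5470.1) = -10940.2 kJ
(b) reversed and × 2 (C7H8(l) must end up as a product; ×2 to match 2 C7H8(l) in the target): (-2)·(-3910.1) = +7820.2 kJ
(c) as written (CH3CHO(g) already on the reactant side): -1192.4 kJ
By Hess's law, delta H = (2)·(-5470.1) + (-2)·(-3910.1) + (1)·(-1192.4) = -4312.4 kJ

delta H = -4312.4 kJ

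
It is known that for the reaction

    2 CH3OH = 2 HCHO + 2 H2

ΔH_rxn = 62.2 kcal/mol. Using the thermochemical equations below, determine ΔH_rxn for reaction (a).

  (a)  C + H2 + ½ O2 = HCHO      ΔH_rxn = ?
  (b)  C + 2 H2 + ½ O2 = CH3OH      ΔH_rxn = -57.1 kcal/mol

(a) × 2 (scale by 2 for the 2 HCHO): contributes 2·x
(b) reversed and × 2 (CH3OH must end up as a reactant; scale by 2 for the 2 CH3OH): (-2)·(-57.1) = +114.2 kcal/mol
+62.2 = (+114.2) + 2·x
x = (+62.2 − (+114.2)) / (2) = -26.0 kcal/mol

ΔH_rxn = -26.0 kcal/mol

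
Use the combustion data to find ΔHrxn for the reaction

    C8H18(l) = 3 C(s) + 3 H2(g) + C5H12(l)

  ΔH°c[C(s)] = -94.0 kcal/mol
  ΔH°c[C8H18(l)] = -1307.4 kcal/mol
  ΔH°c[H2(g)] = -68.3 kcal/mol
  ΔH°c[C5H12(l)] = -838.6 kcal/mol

ΔHrxn = 18.1 kcal/mol

With combustion enthalpies, reactants minus products:
= [1·(-1307.4)] − [3·(-94.0) + 3·(-68.3) + 1·(-838.6)]
= 18.1 kcal/mol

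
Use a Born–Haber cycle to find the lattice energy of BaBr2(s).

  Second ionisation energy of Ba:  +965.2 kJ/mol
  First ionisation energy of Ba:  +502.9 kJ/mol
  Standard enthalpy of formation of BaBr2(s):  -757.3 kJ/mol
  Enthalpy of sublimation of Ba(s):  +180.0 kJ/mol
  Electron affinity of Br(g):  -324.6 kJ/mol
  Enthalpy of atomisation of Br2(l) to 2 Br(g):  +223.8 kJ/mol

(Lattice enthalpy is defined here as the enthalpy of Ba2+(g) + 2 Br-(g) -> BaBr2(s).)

ΔHf° = 1·ΔHsub + 1·(ΣIE) + 1·D(Br2) + 2·EA + U
-757.3 = 1·(+180.0) + 1·(+1468.1) + 1·(+223.8) + 2·(-324.6) + U
U = -757.3 − (+1222.7) = -1980.0 kJ/mol

U = -1980.0 kJ/mol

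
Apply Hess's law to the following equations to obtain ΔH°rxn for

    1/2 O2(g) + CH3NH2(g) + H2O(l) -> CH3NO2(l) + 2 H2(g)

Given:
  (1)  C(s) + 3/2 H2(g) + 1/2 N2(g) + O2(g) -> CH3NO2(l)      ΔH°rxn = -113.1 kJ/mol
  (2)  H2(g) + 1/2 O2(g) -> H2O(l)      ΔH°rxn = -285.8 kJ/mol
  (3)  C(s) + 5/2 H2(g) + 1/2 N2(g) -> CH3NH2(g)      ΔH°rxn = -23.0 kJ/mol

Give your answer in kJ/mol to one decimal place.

(1) as written (CH3NO2(l) already on the product side): -113.1 kJ/mol
(2) reversed (H2O(l) must end up as a reactant): +285.8 kJ/mol
(3) reversed (CH3NH2(g) must end up as a reactant): +23.0 kJ/mol
By Hess's law, ΔH°rxn = (-113.1) + (+285.8) + (+23.0) = 195.7 kJ/mol

ΔH°rxn = 195.7 kJ/mol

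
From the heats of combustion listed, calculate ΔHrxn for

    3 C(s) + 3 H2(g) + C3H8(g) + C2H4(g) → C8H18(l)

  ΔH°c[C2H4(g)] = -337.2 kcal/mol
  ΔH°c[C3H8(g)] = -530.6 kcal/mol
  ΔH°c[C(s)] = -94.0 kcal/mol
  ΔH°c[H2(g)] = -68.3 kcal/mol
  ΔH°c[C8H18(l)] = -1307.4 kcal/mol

ΔHrxn = -47.3 kcal/mol

Using ΔH = Σ nΔHc°(reactants) − Σ nΔHc°(products):
= [3·(-94.0) + 3·(-68.3) + 1·(-530.6) + 1·(-337.2)] − [1·(-1307.4)]
= -47.3 kcal/mol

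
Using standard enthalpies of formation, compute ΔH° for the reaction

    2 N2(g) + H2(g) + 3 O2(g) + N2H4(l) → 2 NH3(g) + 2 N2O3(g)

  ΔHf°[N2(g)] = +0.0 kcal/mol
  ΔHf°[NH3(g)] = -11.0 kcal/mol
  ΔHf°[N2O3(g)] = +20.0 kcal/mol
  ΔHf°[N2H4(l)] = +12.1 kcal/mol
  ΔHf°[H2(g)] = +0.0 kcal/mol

Products: 2·(-11.0) + 2·(+20.0) = +18.0
Reactants: 2·(+0.0) + 1·(+0.0) + 3·(+0.0) + 1·(+12.1) = +12.1
ΔH° = (+18.0) − (+12.1) = 5.9 kcal/mol

ΔH° = 5.9 kcal/mol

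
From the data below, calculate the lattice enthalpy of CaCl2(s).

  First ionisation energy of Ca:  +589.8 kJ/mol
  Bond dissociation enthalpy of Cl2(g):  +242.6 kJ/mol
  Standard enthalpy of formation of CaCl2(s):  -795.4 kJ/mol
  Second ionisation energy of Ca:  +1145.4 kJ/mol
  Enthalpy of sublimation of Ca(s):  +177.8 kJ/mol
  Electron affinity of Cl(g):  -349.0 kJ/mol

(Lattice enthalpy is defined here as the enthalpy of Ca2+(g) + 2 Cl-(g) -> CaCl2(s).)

U = -2253.0 kJ/mol

ΔHf° = 1·ΔHsub + 1·(ΣIE) + 1·D(Cl2) + 2·EA + U
-795.4 = 1·(+177.8) + 1·(+1735.2) + 1·(+242.6) + 2·(-349.0) + U
U = -795.4 − (+1457.6) = -2253.0 kJ/mol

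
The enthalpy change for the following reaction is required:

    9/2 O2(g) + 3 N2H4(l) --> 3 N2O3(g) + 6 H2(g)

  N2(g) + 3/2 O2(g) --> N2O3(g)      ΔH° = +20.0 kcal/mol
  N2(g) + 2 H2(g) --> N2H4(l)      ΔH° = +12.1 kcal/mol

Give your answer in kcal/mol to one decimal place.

ΔH° = 23.7 kcal/mol

equation 1 × 3 (×3 to match 3 N2O3(g) in the target): (3)·(+20.0) = +60.0 kcal/mol
equation 2 reversed and × 3 (N2H4(l) must end up as a reactant; scale by 3 for the 3 N2H4(l)): (-3)·(+12.1) = -36.3 kcal/mol
Since enthalpy is a state function, ΔH° = (3)·(+20.0) + (-3)·(+12.1) = 23.7 kcal/mol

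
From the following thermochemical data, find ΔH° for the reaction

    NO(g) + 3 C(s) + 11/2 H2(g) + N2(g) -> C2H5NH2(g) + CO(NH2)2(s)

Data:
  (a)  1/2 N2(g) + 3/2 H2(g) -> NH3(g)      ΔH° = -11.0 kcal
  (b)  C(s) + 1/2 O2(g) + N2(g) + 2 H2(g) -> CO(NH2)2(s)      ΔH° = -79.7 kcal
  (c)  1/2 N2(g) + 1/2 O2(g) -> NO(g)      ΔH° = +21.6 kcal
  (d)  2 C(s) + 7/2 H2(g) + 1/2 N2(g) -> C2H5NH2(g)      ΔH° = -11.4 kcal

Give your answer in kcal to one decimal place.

(a): not needed.
(b) as written: -79.7 kcal
(c) reversed: -21.6 kcal
(d) as written: -11.4 kcal
ΔH° = (1)·(-79.7) + (-1)·(+21.6) + (1)·(-11.4) = -112.7 kcal

ΔH° = -112.7 kcal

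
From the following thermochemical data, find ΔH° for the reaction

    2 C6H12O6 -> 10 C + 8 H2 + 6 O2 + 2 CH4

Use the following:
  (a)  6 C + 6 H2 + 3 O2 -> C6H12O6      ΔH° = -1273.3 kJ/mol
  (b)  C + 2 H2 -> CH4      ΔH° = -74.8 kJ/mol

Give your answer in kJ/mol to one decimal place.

ΔH° = 2397.0 kJ/mol

(a) reversed and × 2 (C6H12O6 must end up as a reactant; ×2 to match 2 C6H12O6 in the target): (-2)·(-1273.3) = +2546.6 kJ/mol
(b) × 2 (scale by 2 for the 2 CH4): (2)·(-74.8) = -149.6 kJ/mol
ΔH° = (+2546.6) + (-149.6) = 2397.0 kJ/mol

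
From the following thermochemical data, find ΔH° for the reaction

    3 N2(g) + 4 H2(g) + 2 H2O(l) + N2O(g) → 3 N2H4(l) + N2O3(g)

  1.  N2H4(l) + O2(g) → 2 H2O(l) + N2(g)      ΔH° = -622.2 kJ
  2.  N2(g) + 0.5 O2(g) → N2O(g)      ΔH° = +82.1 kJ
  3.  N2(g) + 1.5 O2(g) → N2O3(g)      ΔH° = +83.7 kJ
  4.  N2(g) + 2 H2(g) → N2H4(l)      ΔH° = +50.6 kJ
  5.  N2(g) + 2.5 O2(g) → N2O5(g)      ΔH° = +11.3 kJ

eq. 1 reversed (H2O(l) must end up as a reactant): +622.2 kJ
eq. 2 reversed (reverse to put N2O(g) on the reactant side): -82.1 kJ
eq. 3 as written (N2O3(g) already on the product side): +83.7 kJ
eq. 4 × 2 (×2 to match 4 H2(g) in the target): (2)·(+50.6) = +101.2 kJ
eq. 5: not needed (N2O5(g) appears nowhere else).
ΔH° = (-1)·(-622.2) + (-1)·(+82.1) + (1)·(+83.7) + (2)·(+50.6) = 725.0 kJ

ΔH° = 725.0 kJ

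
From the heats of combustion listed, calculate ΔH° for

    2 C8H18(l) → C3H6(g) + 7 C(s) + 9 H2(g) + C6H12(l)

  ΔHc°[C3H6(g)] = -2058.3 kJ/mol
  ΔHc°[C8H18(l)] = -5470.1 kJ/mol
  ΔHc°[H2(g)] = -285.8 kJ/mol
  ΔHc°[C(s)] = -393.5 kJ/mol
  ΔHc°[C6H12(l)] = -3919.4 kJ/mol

With combustion enthalpies, reactants minus products:
= [2·(-5470.1)] − [1·(-2058.3) + 7·(-393.5) + 9·(-285.8) + 1·(-3919.4)]
= 364.2 kJ/mol

ΔH° = 364.2 kJ/mol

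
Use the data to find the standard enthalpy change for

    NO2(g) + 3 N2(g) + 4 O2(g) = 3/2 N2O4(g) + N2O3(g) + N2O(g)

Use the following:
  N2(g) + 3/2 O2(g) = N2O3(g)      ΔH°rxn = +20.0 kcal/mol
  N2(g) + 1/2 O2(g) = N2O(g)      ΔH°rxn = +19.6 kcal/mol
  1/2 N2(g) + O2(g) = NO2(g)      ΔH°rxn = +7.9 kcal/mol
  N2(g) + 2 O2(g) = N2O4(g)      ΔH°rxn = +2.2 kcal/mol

equation 1 as written: +20.0 kcal/mol
equation 2 as written: +19.6 kcal/mol
equation 3 reversed: -7.9 kcal/mol
equation 4 × 3/2: (3/2)·(+2.2) = +3.3 kcal/mol
Summing the manipulated equations, ΔH°rxn = (+20.0) + (+19.6) + (-7.9) + (+3.3) = 35.0 kcal/mol

ΔH°rxn = 35.0 kcal/mol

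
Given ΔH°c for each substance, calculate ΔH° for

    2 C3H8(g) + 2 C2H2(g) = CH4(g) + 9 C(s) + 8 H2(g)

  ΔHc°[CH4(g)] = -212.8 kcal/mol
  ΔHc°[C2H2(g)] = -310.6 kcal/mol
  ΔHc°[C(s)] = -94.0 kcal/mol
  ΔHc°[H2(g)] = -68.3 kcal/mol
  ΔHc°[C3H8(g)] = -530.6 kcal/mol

ΔH° = -77.2 kcal/mol

Using ΔH = Σ nΔHc°(reactants) − Σ nΔHc°(products):
= [2·(-530.6) + 2·(-310.6)] − [1·(-212.8) + 9·(-94.0) + 8·(-68.3)]
= -77.2 kcal/mol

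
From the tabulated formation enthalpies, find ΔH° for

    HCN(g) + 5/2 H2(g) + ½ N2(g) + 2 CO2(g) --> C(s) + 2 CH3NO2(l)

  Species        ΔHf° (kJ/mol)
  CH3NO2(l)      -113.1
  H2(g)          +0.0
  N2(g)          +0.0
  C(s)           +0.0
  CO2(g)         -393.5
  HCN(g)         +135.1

ΔH° = 425.7 kJ/mol

Products: 1·(+0.0) + 2·(-113.1) = -226.2
Reactants: 1·(+135.1) + 5/2·(+0.0) + 1/2·(+0.0) + 2·(-393.5) = -651.9
ΔH° = (-226.2) − (-651.9) = 425.7 kJ/mol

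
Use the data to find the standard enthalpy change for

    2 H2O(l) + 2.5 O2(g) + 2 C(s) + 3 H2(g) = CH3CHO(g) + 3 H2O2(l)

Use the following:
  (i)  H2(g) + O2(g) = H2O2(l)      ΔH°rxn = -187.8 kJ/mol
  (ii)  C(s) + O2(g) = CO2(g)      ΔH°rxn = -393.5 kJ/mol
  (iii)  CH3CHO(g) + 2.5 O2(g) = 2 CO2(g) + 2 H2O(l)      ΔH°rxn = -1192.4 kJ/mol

(i) × 3 (×3 to match 3 H2O2(l) in the target): (3)·(-187.8) = -563.4 kJ/mol
(ii) × 2 (scale by 2 for the 2 C(s)): (2)·(-393.5) = -787.0 kJ/mol
(iii) reversed (CH3CHO(g) must end up as a product): +1192.4 kJ/mol
Combining the equations, ΔH°rxn = (3)·(-187.8) + (2)·(-393.5) + (-1)·(-1192.4) = -158.0 kJ/mol

ΔH°rxn = -158.0 kJ/mol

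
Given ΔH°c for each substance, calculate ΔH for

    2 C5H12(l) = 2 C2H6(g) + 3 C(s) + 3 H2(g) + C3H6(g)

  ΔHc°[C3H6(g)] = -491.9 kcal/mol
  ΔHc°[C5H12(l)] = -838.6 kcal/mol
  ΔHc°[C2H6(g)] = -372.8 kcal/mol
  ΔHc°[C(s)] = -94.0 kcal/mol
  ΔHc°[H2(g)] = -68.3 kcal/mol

With combustion enthalpies, reactants minus products:
= [2·(-838.6)] − [2·(-372.8) + 3·(-94.0) + 3·(-68.3) + 1·(-491.9)]
= 47.2 kcal/mol

ΔH = 47.2 kcal/mol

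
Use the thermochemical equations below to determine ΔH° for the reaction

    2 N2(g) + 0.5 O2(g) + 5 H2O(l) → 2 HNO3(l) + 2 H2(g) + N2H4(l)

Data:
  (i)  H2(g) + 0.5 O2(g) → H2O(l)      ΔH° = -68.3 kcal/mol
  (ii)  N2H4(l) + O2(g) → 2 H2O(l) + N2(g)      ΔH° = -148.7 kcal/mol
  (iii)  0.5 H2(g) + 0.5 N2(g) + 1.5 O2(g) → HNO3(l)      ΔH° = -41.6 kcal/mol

ΔH° = 270.4 kcal/mol

(i) reversed and × 3: (-3)·(-68.3) = +204.9 kcal/mol
(ii) reversed: +148.7 kcal/mol
(iii) × 2: (2)·(-41.6) = -83.2 kcal/mol
By Hess's law, ΔH° = (+204.9) + (+148.7) + (-83.2) = 270.4 kcal/mol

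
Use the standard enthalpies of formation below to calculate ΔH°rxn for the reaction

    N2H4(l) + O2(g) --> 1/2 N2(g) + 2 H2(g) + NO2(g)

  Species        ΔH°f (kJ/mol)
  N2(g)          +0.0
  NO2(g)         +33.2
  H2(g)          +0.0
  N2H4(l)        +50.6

ΔH°rxn = -17.4 kJ/mol

ΔH°rxn = Σ nΔHf°(products) − Σ nΔHf°(reactants).
Products: 1/2·(+0.0) + 2·(+0.0) + 1·(+33.2) = +33.2
Reactants: 1·(+50.6) + 1·(+0.0) = +50.6
ΔH°rxn = (+33.2) − (+50.6) = -17.4 kJ/mol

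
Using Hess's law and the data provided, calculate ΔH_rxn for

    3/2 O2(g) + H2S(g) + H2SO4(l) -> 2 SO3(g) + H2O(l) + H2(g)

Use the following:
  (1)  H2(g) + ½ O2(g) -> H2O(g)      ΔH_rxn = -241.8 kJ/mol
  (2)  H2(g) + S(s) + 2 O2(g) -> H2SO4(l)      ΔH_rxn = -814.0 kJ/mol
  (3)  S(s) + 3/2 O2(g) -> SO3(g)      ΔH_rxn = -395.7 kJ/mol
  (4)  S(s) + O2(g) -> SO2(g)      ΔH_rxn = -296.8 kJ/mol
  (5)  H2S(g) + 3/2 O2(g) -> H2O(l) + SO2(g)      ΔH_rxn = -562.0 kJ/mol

ΔH_rxn = -242.6 kJ/mol

(1): not needed (H2O(g) appears nowhere else).
(2) reversed (reverse to put H2SO4(l) on the reactant side): +814.0 kJ/mol
(3) × 2 (×2 to match 2 SO3(g) in the target): (2)·(-395.7) = -791.4 kJ/mol
(4) reversed: +296.8 kJ/mol
(5) as written (H2S(g) already on the reactant side): -562.0 kJ/mol
ΔH_rxn = (-1)·(-814.0) + (2)·(-395.7) + (-1)·(-296.8) + (1)·(-562.0) = -242.6 kJ/mol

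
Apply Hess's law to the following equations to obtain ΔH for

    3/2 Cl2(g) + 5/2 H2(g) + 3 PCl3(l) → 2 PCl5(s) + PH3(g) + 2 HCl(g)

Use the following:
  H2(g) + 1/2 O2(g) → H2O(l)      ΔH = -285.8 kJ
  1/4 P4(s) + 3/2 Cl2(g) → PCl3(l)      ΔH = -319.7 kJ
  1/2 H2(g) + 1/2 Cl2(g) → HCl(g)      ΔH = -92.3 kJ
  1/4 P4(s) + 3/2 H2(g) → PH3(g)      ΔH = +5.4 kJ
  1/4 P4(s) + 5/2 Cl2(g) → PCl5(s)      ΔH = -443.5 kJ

ΔH = -107.1 kJ

equation 1: not needed.
equation 2 reversed and × 3: (-3)·(-319.7) = +959.1 kJ
equation 3 × 2: (2)·(-92.3) = -184.6 kJ
equation 4 as written: +5.4 kJ
equation 5 × 2: (2)·(-443.5) = -887.0 kJ
By Hess's law, ΔH = (-3)·(-319.7) + (2)·(-92.3) + (1)·(+5.4) + (2)·(-443.5) = -107.1 kJ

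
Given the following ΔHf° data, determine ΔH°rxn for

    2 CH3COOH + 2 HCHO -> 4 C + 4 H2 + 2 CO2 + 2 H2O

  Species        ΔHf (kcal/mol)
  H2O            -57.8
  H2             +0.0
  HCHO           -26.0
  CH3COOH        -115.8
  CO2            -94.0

Products: 4·(+0.0) + 4·(+0.0) + 2·(-94.0) + 2·(-57.8) = -303.6
Reactants: 2·(-115.8) + 2·(-26.0) = -283.6
ΔH°rxn = (-303.6) − (-283.6) = -20.0 kcal/mol

ΔH°rxn = -20.0 kcal/mol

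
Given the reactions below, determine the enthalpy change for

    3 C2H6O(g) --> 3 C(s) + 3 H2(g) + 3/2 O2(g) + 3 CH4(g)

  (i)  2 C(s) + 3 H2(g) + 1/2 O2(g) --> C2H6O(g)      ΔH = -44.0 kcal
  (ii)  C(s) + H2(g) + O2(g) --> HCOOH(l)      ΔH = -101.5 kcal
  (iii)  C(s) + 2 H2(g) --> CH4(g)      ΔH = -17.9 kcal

ΔH = 78.3 kcal

(i) reversed and × 3 (reverse to put C2H6O(g) on the reactant side; ×3 to match 3 C2H6O(g) in the target): (-3)·(-44.0) = +132.0 kcal
(ii): not needed (HCOOH(l) appears nowhere else).
(iii) × 3 (scale by 3 for the 3 CH4(g)): (3)·(-17.9) = -53.7 kcal
ΔH = (+132.0) + (-53.7) = 78.3 kcal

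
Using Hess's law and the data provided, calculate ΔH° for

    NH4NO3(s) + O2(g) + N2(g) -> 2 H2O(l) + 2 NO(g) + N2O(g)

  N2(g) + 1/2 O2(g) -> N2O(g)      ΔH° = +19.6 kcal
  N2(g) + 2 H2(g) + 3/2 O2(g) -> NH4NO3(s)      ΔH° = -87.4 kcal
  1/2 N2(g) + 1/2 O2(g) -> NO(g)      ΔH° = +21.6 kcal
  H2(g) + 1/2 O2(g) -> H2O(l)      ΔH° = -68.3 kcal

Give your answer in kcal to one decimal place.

equation 1 as written: +19.6 kcal
equation 2 reversed: +87.4 kcal
equation 3 × 2: (2)·(+21.6) = +43.2 kcal
equation 4 × 2: (2)·(-68.3) = -136.6 kcal
ΔH° = (1)·(+19.6) + (-1)·(-87.4) + (2)·(+21.6) + (2)·(-68.3) = 13.6 kcal

ΔH° = 13.6 kcal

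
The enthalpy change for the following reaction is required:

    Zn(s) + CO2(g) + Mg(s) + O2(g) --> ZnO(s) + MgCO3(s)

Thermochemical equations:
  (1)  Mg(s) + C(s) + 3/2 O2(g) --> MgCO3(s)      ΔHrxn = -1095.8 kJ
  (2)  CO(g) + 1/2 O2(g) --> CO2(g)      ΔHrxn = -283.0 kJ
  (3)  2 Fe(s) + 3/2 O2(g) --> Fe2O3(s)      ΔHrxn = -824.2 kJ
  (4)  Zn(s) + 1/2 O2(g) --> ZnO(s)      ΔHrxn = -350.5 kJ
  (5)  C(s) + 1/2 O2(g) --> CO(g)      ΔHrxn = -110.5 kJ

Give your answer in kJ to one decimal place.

(1) as written: -1095.8 kJ
(2) reversed: +283.0 kJ
(3): not needed.
(4) as written: -350.5 kJ
(5) reversed: +110.5 kJ
Combining the equations, ΔHrxn = (1)·(-1095.8) + (-1)·(-283.0) + (1)·(-350.5) + (-1)·(-110.5) = -1052.8 kJ

ΔHrxn = -1052.8 kJ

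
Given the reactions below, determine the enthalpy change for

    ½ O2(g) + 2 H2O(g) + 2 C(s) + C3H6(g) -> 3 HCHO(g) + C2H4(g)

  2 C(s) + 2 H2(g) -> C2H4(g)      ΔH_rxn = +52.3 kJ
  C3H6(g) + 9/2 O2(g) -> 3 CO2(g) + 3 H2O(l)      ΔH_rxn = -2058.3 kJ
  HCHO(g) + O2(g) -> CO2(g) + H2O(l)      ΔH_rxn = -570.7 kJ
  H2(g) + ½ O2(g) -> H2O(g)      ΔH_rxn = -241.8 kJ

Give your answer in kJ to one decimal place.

equation 1 as written: +52.3 kJ
equation 2 as written: -2058.3 kJ
equation 3 reversed and × 3: (-3)·(-570.7) = +1712.1 kJ
equation 4 reversed and × 2: (-2)·(-241.8) = +483.6 kJ
By Hess's law, ΔH_rxn = (1)·(+52.3) + (1)·(-2058.3) + (-3)·(-570.7) + (-2)·(-241.8) = 189.7 kJ

ΔH_rxn = 189.7 kJ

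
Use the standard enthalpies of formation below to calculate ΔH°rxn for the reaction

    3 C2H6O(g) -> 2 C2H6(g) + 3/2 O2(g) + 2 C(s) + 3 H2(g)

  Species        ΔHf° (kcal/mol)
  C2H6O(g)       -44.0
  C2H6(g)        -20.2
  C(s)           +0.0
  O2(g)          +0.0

ΔH°rxn = Σ nΔHf°(products) − Σ nΔHf°(reactants).
Products: 2·(-20.2) + 3/2·(+0.0) + 2·(+0.0) + 3·(+0.0) = -40.4
Reactants: 3·(-44.0) = -132.0
ΔH°rxn = (-40.4) − (-132.0) = 91.6 kcal/mol

ΔH°rxn = 91.6 kcal/mol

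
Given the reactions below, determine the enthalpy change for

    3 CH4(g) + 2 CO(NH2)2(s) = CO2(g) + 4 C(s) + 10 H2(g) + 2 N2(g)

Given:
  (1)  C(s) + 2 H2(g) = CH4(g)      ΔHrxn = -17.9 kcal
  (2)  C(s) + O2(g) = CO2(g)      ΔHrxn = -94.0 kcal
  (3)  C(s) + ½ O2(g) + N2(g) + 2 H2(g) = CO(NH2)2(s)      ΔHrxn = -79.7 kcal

ΔHrxn = 119.1 kcal

(1) reversed and × 3: (-3)·(-17.9) = +53.7 kcal
(2) as written: -94.0 kcal
(3) reversed and × 2: (-2)·(-79.7) = +159.4 kcal
Since enthalpy is a state function, ΔHrxn = (-3)·(-17.9) + (1)·(-94.0) + (-2)·(-79.7) = 119.1 kcal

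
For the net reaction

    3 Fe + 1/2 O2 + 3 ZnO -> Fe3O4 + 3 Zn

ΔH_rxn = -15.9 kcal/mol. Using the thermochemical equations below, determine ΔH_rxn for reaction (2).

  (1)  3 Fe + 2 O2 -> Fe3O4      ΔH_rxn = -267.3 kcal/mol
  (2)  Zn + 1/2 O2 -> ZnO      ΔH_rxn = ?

(1) as written (Fe3O4 already on the product side): -267.3 kcal/mol
(2) reversed and × 3 (reverse to put ZnO on the reactant side; ×3 to match 3 ZnO in the target): contributes −3·x
-15.9 = (-267.3) − 3·x
x = (-15.9 − (-267.3)) / (-3) = -83.8 kcal/mol

ΔH_rxn = -83.8 kcal/mol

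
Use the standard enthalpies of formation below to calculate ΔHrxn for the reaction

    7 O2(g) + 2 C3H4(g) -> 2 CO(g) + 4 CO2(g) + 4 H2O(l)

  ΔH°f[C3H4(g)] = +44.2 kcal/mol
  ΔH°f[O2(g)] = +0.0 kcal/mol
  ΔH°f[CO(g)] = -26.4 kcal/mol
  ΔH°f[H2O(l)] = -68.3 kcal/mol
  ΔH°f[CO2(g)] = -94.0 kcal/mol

ΔHrxn = -790.4 kcal/mol

Products: 2·(-26.4) + 4·(-94.0) + 4·(-68.3) = -702.0
Reactants: 7·(+0.0) + 2·(+44.2) = +88.4
ΔHrxn = (-702.0) − (+88.4) = -790.4 kcal/mol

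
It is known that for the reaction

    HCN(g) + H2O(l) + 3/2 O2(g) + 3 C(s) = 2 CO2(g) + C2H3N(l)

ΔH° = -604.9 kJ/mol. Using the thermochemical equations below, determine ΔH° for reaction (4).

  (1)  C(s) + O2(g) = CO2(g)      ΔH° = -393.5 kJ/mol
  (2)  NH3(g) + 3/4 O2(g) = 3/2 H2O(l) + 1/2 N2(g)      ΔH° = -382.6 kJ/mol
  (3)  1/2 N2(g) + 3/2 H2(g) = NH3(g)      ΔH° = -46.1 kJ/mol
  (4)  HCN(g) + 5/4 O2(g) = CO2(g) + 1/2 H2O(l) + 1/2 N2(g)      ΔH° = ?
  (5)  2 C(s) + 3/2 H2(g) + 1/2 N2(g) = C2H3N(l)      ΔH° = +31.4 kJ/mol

(1) as written: -393.5 kJ/mol
(2) reversed: +382.6 kJ/mol
(3) reversed: +46.1 kJ/mol
(4) as written (HCN(g) already on the reactant side): contributes x
(5) as written (C2H3N(l) already on the product side): +31.4 kJ/mol
-604.9 = (-393.5) + (+382.6) + (+46.1) + (+31.4) + x
x = (-604.9 − (+66.6)) / (1) = -671.5 kJ/mol

ΔH° = -671.5 kJ/mol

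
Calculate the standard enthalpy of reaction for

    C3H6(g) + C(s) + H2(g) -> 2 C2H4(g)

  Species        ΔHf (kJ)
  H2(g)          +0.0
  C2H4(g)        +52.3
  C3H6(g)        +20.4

ΔH° = 84.2 kJ

ΔH°rxn = Σ nΔHf°(products) − Σ nΔHf°(reactants).
Products: 2·(+52.3) = +104.6
Reactants: 1·(+20.4) + 1·(+0.0) + 1·(+0.0) = +20.4
ΔH° = (+104.6) − (+20.4) = 84.2 kJ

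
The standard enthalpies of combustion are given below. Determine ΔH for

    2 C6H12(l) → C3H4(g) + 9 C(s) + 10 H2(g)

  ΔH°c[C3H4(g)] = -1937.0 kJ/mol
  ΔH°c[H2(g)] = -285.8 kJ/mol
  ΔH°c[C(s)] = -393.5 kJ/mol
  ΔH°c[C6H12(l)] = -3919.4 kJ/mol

With combustion enthalpies, reactants minus products:
= [2·(-3919.4)] − [1·(-1937.0) + 9·(-393.5) + 10·(-285.8)]
= 497.7 kJ/mol

ΔH = 497.7 kJ/mol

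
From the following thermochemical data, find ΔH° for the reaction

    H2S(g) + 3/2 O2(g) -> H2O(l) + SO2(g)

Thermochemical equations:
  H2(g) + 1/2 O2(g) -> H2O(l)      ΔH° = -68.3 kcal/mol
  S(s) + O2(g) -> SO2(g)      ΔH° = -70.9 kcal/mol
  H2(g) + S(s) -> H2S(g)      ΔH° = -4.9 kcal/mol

equation 1 as written (H2O(l) already on the product side): -68.3 kcal/mol
equation 2 as written (SO2(g) already on the product side): -70.9 kcal/mol
equation 3 reversed (H2S(g) must end up as a reactant): +4.9 kcal/mol
ΔH° = (1)·(-68.3) + (1)·(-70.9) + (-1)·(-4.9) = -134.3 kcal/mol

ΔH° = -134.3 kcal/mol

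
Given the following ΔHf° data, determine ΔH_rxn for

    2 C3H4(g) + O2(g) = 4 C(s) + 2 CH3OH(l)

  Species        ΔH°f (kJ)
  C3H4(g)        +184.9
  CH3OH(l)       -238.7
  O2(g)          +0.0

Products: 4·(+0.0) + 2·(-238.7) = -477.4
Reactants: 2·(+184.9) + 1·(+0.0) = +369.8
ΔH_rxn = (-477.4) − (+369.8) = -847.2 kJ

ΔH_rxn = -847.2 kJ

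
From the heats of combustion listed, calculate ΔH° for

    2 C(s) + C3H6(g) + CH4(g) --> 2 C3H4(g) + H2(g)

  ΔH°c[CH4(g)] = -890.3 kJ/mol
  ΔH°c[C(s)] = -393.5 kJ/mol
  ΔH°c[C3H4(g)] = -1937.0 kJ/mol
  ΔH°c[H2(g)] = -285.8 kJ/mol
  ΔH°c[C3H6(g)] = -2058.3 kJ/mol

ΔH° = 424.2 kJ/mol

With combustion enthalpies, reactants minus products:
= [2·(-393.5) + 1·(-2058.3) + 1·(-890.3)] − [2·(-1937.0) + 1·(-285.8)]
= 424.2 kJ/mol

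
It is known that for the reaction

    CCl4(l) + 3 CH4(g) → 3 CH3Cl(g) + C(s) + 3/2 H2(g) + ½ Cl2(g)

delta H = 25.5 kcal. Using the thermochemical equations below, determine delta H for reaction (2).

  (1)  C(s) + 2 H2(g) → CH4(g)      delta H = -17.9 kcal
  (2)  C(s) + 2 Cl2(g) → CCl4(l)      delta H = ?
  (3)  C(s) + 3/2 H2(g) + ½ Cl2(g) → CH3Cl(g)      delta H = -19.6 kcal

delta H = -30.6 kcal

(1) reversed and × 3: (-3)·(-17.9) = +53.7 kcal
(2) reversed: contributes −x
(3) × 3: (3)·(-19.6) = -58.8 kcal
+25.5 = (+53.7) + (-58.8) − x
x = (+25.5 − (-5.1)) / (-1) = -30.6 kcal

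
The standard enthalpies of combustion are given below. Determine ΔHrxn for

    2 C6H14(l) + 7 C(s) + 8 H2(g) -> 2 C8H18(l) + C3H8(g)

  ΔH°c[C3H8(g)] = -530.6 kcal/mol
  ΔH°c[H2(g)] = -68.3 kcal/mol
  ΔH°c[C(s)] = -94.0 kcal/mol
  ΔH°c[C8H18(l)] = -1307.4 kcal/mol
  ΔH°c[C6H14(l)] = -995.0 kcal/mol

Using ΔH = Σ nΔHc°(reactants) − Σ nΔHc°(products):
= [2·(-995.0) + 7·(-94.0) + 8·(-68.3)] − [2·(-1307.4) + 1·(-530.6)]
= -49.0 kcal/mol

ΔHrxn = -49.0 kcal/mol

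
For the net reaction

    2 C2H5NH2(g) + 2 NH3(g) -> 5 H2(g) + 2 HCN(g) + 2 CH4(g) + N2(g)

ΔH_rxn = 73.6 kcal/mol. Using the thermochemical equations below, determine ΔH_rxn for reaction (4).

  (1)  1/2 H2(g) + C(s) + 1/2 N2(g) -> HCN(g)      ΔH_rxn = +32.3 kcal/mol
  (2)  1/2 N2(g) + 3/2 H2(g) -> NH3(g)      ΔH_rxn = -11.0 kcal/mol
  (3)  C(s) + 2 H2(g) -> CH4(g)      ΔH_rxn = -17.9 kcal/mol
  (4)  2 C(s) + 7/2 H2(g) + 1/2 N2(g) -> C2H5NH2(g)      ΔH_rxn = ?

(1) × 2 (×2 to match 2 HCN(g) in the target): (2)·(+32.3) = +64.6 kcal/mol
(2) reversed and × 2 (reverse to put NH3(g) on the reactant side; ×2 to match 2 NH3(g) in the target): (-2)·(-11.0) = +22.0 kcal/mol
(3) × 2 (×2 to match 2 CH4(g) in the target): (2)·(-17.9) = -35.8 kcal/mol
(4) reversed and × 2 (reverse to put C2H5NH2(g) on the reactant side; scale by 2 for the 2 C2H5NH2(g)): contributes −2·x
+73.6 = (+64.6) + (+22.0) + (-35.8) − 2·x
x = (+73.6 − (+50.8)) / (-2) = -11.4 kcal/mol

ΔH_rxn = -11.4 kcal/mol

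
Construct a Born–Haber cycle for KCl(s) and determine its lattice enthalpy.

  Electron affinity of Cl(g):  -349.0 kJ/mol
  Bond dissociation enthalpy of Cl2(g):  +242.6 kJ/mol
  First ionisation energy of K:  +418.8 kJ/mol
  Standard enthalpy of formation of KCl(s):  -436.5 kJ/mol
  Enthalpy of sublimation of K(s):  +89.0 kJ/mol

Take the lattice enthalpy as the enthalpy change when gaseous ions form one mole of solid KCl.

ΔHf° = 1·ΔHsub + 1·(ΣIE) + 1/2·D(Cl2) + 1·EA + U
-436.5 = 1·(+89.0) + 1·(+418.8) + 1/2·(+242.6) + 1·(-349.0) + U
U = -436.5 − (+280.1) = -716.6 kJ/mol

U = -716.6 kJ/mol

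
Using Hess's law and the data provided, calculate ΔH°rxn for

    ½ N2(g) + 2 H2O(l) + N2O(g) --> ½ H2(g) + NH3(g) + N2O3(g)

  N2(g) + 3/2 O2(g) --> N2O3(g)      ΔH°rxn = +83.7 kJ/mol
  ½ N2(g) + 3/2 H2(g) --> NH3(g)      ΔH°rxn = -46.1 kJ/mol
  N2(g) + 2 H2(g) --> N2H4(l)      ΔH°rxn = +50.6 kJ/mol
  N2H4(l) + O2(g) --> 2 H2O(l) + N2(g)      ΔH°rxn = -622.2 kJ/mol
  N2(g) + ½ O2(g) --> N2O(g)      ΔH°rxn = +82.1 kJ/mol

equation 1 as written: +83.7 kJ/mol
equation 2 as written: -46.1 kJ/mol
equation 3 reversed: -50.6 kJ/mol
equation 4 reversed: +622.2 kJ/mol
equation 5 reversed: -82.1 kJ/mol
By Hess's law, ΔH°rxn = (+83.7) + (-46.1) + (-50.6) + (+622.2) + (-82.1) = 527.1 kJ/mol

ΔH°rxn = 527.1 kJ/mol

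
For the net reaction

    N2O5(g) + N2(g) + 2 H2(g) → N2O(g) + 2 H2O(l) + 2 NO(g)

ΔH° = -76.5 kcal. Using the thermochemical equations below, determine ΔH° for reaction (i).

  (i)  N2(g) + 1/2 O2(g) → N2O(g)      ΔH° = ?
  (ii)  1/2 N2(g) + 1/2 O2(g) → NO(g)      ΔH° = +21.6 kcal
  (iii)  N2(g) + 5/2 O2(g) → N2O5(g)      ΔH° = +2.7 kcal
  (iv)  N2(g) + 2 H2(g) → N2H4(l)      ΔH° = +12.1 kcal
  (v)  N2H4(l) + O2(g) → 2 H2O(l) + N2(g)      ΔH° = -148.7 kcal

ΔH° = 19.6 kcal

(i) as written (N2O(g) already on the product side): contributes x
(ii) × 2 (×2 to match 2 NO(g) in the target): (2)·(+21.6) = +43.2 kcal
(iii) reversed (reverse to put N2O5(g) on the reactant side): -2.7 kcal
(iv) as written (H2(g) already on the reactant side): +12.1 kcal
(v) as written (H2O(l) already on the product side): -148.7 kcal
-76.5 = (+43.2) + (-2.7) + (+12.1) + (-148.7) + x
x = (-76.5 − (-96.1)) / (1) = 19.6 kcal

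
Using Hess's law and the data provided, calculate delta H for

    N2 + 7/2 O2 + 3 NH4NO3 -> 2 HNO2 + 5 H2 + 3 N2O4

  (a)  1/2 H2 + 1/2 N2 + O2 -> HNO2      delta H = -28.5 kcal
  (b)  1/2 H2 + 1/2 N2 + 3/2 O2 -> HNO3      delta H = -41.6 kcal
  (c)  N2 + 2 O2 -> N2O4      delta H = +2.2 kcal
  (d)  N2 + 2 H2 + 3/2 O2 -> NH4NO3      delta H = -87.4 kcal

delta H = 211.8 kcal

(a) × 2 (scale by 2 for the 2 HNO2): (2)·(-28.5) = -57.0 kcal
(b): not needed (HNO3 appears nowhere else).
(c) × 3 (×3 to match 3 N2O4 in the target): (3)·(+2.2) = +6.6 kcal
(d) reversed and × 3 (NH4NO3 must end up as a reactant; ×3 to match 3 NH4NO3 in the target): (-3)·(-87.4) = +262.2 kcal
Combining the equations, delta H = (2)·(-28.5) + (3)·(+2.2) + (-3)·(-87.4) = 211.8 kcal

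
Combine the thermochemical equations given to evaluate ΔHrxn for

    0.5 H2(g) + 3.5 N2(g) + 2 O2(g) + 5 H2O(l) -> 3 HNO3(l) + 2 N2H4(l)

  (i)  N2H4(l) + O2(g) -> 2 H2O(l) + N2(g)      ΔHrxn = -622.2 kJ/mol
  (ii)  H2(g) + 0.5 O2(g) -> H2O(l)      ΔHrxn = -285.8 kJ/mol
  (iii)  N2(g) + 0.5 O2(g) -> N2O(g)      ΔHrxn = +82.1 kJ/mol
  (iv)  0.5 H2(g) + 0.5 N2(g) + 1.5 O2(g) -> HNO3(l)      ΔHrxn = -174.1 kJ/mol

ΔHrxn = 1007.9 kJ/mol

(i) reversed and × 2: (-2)·(-622.2) = +1244.4 kJ/mol
(ii) reversed: +285.8 kJ/mol
(iii): not needed.
(iv) × 3: (3)·(-174.1) = -522.3 kJ/mol
ΔHrxn = (-2)·(-622.2) + (-1)·(-285.8) + (3)·(-174.1) = 1007.9 kJ/mol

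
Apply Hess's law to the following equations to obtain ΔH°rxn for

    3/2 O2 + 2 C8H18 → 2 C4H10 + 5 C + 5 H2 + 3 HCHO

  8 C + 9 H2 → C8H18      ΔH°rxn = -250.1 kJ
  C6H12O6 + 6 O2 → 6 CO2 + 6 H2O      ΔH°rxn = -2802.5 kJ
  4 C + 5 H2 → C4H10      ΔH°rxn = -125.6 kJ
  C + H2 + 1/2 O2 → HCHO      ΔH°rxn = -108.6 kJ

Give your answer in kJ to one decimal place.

equation 1 reversed and × 2: (-2)·(-250.1) = +500.2 kJ
equation 2: not needed.
equation 3 × 2: (2)·(-125.6) = -251.2 kJ
equation 4 × 3: (3)·(-108.6) = -325.8 kJ
By Hess's law, ΔH°rxn = (+500.2) + (-251.2) + (-325.8) = -76.8 kJ

ΔH°rxn = -76.8 kJ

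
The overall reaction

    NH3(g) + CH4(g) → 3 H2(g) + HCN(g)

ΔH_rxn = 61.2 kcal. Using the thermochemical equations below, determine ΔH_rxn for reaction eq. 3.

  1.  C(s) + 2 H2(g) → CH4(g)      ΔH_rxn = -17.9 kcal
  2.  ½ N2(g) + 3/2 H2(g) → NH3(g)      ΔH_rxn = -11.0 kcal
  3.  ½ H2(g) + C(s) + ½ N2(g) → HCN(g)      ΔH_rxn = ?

eq. 1 reversed (CH4(g) must end up as a reactant): +17.9 kcal
eq. 2 reversed (reverse to put NH3(g) on the reactant side): +11.0 kcal
eq. 3 as written (HCN(g) already on the product side): contributes x
+61.2 = (+17.9) + (+11.0) + x
x = (+61.2 − (+28.9)) / (1) = 32.3 kcal

ΔH_rxn = 32.3 kcal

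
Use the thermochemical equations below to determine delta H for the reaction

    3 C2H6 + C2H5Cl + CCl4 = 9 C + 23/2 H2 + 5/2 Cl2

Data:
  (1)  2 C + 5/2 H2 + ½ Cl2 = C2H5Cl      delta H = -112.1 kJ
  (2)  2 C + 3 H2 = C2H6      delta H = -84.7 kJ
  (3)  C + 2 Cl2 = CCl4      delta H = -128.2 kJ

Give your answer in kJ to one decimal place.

(1) reversed (reverse to put C2H5Cl on the reactant side): +112.1 kJ
(2) reversed and × 3 (reverse to put C2H6 on the reactant side; ×3 to match 3 C2H6 in the target): (-3)·(-84.7) = +254.1 kJ
(3) reversed (reverse to put CCl4 on the reactant side): +128.2 kJ
delta H = (+112.1) + (+254.1) + (+128.2) = 494.4 kJ

delta H = 494.4 kJ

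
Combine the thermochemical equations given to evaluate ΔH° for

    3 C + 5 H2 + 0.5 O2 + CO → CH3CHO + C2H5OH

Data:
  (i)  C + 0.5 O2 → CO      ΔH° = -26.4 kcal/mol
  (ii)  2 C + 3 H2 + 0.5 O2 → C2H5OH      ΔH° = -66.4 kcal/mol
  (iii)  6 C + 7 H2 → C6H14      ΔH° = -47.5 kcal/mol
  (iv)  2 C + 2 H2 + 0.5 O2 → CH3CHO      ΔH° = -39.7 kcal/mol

ΔH° = -79.7 kcal/mol

(i) reversed: +26.4 kcal/mol
(ii) as written: -66.4 kcal/mol
(iii): not needed.
(iv) as written: -39.7 kcal/mol
By Hess's law, ΔH° = (+26.4) + (-66.4) + (-39.7) = -79.7 kcal/mol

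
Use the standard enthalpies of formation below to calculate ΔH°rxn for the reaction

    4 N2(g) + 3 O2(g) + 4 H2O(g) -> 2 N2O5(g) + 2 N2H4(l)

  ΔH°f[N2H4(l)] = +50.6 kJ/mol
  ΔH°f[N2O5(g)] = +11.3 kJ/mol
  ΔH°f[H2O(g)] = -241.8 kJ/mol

ΔH°rxn = 1091.0 kJ/mol

Products: 2·(+11.3) + 2·(+50.6) = +123.8
Reactants: 4·(+0.0) + 3·(+0.0) + 4·(-241.8) = -967.2
ΔH°rxn = (+123.8) − (-967.2) = 1091.0 kJ/mol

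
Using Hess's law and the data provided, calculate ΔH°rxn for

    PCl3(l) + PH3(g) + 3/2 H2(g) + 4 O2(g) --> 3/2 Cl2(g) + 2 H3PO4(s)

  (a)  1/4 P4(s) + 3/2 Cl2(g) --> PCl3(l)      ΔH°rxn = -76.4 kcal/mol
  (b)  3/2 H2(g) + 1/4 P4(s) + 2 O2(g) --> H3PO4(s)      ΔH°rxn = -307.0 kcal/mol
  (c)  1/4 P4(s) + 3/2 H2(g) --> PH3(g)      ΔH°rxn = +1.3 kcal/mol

ΔH°rxn = -538.9 kcal/mol

(a) reversed (PCl3(l) must end up as a reactant): +76.4 kcal/mol
(b) × 2 (×2 to match 2 H3PO4(s) in the target): (2)·(-307.0) = -614.0 kcal/mol
(c) reversed (reverse to put PH3(g) on the reactant side): -1.3 kcal/mol
ΔH°rxn = (+76.4) + (-614.0) + (-1.3) = -538.9 kcal/mol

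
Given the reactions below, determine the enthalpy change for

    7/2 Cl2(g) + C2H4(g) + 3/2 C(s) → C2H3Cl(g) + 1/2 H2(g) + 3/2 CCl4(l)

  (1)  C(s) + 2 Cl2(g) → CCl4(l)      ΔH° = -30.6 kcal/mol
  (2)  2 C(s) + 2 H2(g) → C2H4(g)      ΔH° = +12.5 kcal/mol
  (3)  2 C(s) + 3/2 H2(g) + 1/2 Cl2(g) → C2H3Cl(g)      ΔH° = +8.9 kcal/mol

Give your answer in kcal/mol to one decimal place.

(1) × 3/2: (3/2)·(-30.6) = -45.9 kcal/mol
(2) reversed: -12.5 kcal/mol
(3) as written: +8.9 kcal/mol
ΔH° = (3/2)·(-30.6) + (-1)·(+12.5) + (1)·(+8.9) = -49.5 kcal/mol

ΔH° = -49.5 kcal/mol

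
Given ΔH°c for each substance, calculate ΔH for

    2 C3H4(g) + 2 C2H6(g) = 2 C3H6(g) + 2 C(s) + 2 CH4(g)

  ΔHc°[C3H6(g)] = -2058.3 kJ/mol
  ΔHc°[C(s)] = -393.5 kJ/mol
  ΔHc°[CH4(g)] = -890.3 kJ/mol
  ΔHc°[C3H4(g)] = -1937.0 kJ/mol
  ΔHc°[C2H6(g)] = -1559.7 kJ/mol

ΔH = -309.2 kJ/mol

Using ΔH = Σ nΔHc°(reactants) − Σ nΔHc°(products):
= [2·(-1937.0) + 2·(-1559.7)] − [2·(-2058.3) + 2·(-393.5) + 2·(-890.3)]
= -309.2 kJ/mol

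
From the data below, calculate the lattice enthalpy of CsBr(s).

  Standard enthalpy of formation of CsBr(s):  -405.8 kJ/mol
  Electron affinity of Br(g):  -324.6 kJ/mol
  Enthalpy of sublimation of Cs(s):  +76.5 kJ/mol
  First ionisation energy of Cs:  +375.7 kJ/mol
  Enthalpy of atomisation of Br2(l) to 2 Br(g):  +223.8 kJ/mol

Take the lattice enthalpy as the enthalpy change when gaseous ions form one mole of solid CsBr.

ΔHf° = 1·ΔHsub + 1·(ΣIE) + 1/2·D(Br2) + 1·EA + U
-405.8 = 1·(+76.5) + 1·(+375.7) + 1/2·(+223.8) + 1·(-324.6) + U
U = -405.8 − (+239.5) = -645.3 kJ/mol

U = -645.3 kJ/mol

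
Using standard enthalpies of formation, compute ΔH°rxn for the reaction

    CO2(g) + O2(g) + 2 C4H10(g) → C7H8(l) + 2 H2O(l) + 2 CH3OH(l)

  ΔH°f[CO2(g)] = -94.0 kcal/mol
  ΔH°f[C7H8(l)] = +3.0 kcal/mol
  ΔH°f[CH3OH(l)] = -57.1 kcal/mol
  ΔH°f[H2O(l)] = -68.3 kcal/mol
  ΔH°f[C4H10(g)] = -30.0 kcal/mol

ΔH°rxn = Σ nΔHf°(products) − Σ nΔHf°(reactants).
Products: 1·(+3.0) + 2·(-68.3) + 2·(-57.1) = -247.8
Reactants: 1·(-94.0) + 1·(+0.0) + 2·(-30.0) = -154.0
ΔH°rxn = (-247.8) − (-154.0) = -93.8 kcal/mol

ΔH°rxn = -93.8 kcal/mol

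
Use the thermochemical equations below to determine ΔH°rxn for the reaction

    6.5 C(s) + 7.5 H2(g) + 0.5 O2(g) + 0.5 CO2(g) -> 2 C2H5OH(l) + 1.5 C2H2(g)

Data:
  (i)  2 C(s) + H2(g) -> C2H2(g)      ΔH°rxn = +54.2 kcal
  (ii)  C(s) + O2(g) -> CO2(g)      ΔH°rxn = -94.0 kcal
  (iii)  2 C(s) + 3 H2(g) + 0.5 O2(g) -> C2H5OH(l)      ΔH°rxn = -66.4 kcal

(i) × 3/2: (3/2)·(+54.2) = +81.3 kcal
(ii) reversed and × 1/2: (-1/2)·(-94.0) = +47.0 kcal
(iii) × 2: (2)·(-66.4) = -132.8 kcal
Since enthalpy is a state function, ΔH°rxn = (3/2)·(+54.2) + (-1/2)·(-94.0) + (2)·(-66.4) = -4.5 kcal

ΔH°rxn = -4.5 kcal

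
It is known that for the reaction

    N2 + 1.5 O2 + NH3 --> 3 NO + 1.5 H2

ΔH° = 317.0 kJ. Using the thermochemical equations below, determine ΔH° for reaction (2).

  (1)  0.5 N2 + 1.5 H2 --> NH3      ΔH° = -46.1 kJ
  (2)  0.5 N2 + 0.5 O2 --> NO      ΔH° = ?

ΔH° = 90.3 kJ

(1) reversed (reverse to put NH3 on the reactant side): +46.1 kJ
(2) × 3 (×3 to match 3 NO in the target): contributes 3·x
+317.0 = (+46.1) + 3·x
x = (+317.0 − (+46.1)) / (3) = 90.3 kJ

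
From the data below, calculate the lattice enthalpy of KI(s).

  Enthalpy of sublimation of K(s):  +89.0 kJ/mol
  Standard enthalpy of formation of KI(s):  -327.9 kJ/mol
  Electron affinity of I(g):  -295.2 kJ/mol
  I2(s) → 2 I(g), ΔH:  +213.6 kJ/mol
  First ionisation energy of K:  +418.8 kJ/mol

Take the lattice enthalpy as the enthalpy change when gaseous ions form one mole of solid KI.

U = -647.3 kJ/mol

ΔHf° = 1·ΔHsub + 1·(ΣIE) + 1/2·D(I2) + 1·EA + U
-327.9 = 1·(+89.0) + 1·(+418.8) + 1/2·(+213.6) + 1·(-295.2) + U
U = -327.9 − (+319.4) = -647.3 kJ/mol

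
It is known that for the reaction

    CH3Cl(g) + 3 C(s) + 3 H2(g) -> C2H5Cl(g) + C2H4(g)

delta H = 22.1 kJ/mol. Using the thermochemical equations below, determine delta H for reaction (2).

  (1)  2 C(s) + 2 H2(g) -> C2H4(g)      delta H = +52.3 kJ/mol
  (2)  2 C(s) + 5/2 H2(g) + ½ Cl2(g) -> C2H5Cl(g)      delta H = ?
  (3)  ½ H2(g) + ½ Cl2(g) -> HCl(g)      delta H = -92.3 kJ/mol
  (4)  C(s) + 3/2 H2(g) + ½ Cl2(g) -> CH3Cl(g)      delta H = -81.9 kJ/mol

(1) as written (C2H4(g) already on the product side): +52.3 kJ/mol
(2) as written (C2H5Cl(g) already on the product side): contributes x
(3): not needed (HCl(g) appears nowhere else).
(4) reversed (reverse to put CH3Cl(g) on the reactant side): +81.9 kJ/mol
+22.1 = (+52.3) + (+81.9) + x
x = (+22.1 − (+134.2)) / (1) = -112.1 kJ/mol

delta H = -112.1 kJ/mol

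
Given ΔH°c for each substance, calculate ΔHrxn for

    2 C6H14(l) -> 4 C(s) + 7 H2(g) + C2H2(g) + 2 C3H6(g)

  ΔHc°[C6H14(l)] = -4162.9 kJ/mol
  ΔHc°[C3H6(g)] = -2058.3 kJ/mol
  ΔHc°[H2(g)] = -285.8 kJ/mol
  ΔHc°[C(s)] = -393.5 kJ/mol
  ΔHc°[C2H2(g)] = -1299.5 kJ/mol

ΔHrxn = 664.9 kJ/mol

Using ΔH = Σ nΔHc°(reactants) − Σ nΔHc°(products):
= [2·(-4162.9)] − [4·(-393.5) + 7·(-285.8) + 1·(-1299.5) + 2·(-2058.3)]
= 664.9 kJ/mol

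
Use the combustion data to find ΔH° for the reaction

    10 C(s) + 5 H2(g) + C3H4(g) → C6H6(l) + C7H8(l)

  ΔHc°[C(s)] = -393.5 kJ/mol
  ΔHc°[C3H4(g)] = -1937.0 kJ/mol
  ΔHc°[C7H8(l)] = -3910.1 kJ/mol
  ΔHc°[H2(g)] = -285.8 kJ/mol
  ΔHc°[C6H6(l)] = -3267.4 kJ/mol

Using ΔH = Σ nΔHc°(reactants) − Σ nΔHc°(products):
= [10·(-393.5) + 5·(-285.8) + 1·(-1937.0)] − [1·(-3267.4) + 1·(-3910.1)]
= -123.5 kJ/mol

ΔH° = -123.5 kJ/mol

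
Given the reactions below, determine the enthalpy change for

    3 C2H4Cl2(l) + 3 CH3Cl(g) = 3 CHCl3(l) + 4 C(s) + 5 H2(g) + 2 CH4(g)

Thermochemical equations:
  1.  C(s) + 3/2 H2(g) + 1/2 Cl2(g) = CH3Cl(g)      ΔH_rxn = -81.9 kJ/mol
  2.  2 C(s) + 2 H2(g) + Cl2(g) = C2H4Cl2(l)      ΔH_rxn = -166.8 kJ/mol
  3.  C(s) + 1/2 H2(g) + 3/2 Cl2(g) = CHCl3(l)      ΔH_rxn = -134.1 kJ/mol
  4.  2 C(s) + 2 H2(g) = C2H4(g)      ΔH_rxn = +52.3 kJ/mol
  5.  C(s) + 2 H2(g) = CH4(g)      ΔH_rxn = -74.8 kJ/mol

ΔH_rxn = 194.2 kJ/mol

eq. 1 reversed and × 3 (CH3Cl(g) must end up as a reactant; ×3 to match 3 CH3Cl(g) in the target): (-3)·(-81.9) = +245.7 kJ/mol
eq. 2 reversed and × 3 (C2H4Cl2(l) must end up as a reactant; scale by 3 for the 3 C2H4Cl2(l)): (-3)·(-166.8) = +500.4 kJ/mol
eq. 3 × 3 (×3 to match 3 CHCl3(l) in the target): (3)·(-134.1) = -402.3 kJ/mol
eq. 4: not needed (C2H4(g) appears nowhere else).
eq. 5 × 2 (×2 to match 2 CH4(g) in the target): (2)·(-74.8) = -149.6 kJ/mol
ΔH_rxn = (+245.7) + (+500.4) + (-402.3) + (-149.6) = 194.2 kJ/mol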